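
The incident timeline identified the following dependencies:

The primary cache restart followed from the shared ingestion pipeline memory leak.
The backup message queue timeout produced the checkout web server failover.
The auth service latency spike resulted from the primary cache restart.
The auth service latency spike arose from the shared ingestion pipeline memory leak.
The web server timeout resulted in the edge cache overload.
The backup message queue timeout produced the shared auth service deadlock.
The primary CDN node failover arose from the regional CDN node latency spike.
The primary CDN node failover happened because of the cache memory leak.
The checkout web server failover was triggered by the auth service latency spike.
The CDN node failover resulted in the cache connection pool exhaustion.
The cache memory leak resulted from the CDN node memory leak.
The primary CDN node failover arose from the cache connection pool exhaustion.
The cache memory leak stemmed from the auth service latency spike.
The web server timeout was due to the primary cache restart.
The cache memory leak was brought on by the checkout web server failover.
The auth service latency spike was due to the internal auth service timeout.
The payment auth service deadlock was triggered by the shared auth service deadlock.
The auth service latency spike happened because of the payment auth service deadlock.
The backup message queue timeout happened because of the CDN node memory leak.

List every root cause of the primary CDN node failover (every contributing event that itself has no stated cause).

the CDN node failover, the CDN node memory leak, the internal auth service timeout, the regional CDN node latency spike, the shared ingestion pipeline memory leak

Tracing upstream from the primary CDN node failover: the primary CDN node failover ← the cache memory leak ← the auth service latency spike ← the shared ingestion pipeline memory leak.
A separate upstream branch: the primary CDN node failover ← the cache memory leak ← the CDN node memory leak.
A separate upstream branch: the primary CDN node failover ← the cache connection pool exhaustion ← the CDN node failover.
A separate upstream branch: the primary CDN node failover ← the cache memory leak ← the auth service latency spike ← the internal auth service timeout.
A separate upstream branch: the primary CDN node failover ← the regional CDN node latency spike.
Each of those chain origins has no stated cause.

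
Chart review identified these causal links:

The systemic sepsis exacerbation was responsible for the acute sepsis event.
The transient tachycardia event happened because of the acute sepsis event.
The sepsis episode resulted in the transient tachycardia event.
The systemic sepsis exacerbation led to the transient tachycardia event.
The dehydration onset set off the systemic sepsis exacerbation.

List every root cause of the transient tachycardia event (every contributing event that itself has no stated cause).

Tracing upstream from the transient tachycardia event: the transient tachycardia event ← the systemic sepsis exacerbation ← the dehydration onset.
A separate upstream branch: the transient tachycardia event ← the sepsis episode.
Each of those chain origins has no stated cause.

the dehydration onset, the sepsis episode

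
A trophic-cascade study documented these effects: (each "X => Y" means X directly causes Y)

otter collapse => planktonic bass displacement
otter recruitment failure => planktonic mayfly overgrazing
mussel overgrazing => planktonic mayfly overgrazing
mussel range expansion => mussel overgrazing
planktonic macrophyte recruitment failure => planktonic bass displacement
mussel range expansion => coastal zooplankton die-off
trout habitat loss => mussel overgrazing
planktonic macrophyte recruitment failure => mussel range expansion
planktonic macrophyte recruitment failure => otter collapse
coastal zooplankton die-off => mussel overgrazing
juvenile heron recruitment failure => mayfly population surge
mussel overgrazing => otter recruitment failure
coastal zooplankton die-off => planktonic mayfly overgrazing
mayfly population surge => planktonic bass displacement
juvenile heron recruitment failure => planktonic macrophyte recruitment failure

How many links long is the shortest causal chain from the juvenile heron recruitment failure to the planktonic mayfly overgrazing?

Shortest chain: the juvenile heron recruitment failure → the planktonic macrophyte recruitment failure → the mussel range expansion → the coastal zooplankton die-off → the planktonic mayfly overgrazing.

4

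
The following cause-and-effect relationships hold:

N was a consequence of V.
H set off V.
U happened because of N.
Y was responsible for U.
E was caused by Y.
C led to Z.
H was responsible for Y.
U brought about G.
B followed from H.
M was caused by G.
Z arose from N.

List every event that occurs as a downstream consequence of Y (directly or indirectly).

E, G, M, U

Direct effects: U, E.
2 steps out: G.
3 steps out: M.
Not reachable from it: H, V, N, C, Z, B.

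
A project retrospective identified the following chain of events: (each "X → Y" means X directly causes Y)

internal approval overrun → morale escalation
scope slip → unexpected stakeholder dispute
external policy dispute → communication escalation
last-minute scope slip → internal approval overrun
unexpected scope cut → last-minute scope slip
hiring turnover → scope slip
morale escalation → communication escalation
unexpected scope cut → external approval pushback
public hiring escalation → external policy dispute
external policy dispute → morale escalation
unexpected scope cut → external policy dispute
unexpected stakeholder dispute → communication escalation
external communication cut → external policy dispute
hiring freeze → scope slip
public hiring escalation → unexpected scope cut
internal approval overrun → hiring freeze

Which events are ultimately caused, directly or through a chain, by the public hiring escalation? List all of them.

Direct effects: the unexpected scope cut, the external policy dispute.
2 steps out: the external approval pushback, the last-minute scope slip, the morale escalation, the communication escalation.
3 steps out: the internal approval overrun.
4 steps out: the hiring freeze.
5 steps out: the scope slip.
6 steps out: the unexpected stakeholder dispute.
Not reachable from it: the hiring turnover, the external communication cut.

the communication escalation, the external approval pushback, the external policy dispute, the hiring freeze, the internal approval overrun, the last-minute scope slip, the morale escalation, the scope slip, the unexpected scope cut, the unexpected stakeholder dispute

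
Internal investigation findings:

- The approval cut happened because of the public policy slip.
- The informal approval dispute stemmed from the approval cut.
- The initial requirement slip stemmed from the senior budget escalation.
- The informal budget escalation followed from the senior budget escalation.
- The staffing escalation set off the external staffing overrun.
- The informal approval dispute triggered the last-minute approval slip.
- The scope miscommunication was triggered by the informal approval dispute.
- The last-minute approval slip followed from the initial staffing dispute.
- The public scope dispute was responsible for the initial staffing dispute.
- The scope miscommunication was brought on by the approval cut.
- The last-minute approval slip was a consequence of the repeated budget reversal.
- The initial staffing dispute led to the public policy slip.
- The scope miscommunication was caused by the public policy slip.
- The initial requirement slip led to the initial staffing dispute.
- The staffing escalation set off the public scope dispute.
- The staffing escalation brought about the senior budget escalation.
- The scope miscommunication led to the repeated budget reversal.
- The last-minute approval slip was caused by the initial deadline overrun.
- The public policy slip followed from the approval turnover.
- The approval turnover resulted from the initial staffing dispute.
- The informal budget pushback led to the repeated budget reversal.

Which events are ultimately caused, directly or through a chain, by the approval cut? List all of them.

Direct effects: the informal approval dispute, the scope miscommunication.
2 steps out: the repeated budget reversal, the last-minute approval slip.
Not reachable from it: the staffing escalation, the external staffing overrun, the senior budget escalation, the informal budget escalation, the public scope dispute, the initial requirement slip, the informal budget pushback, the initial staffing dispute, the initial deadline overrun, the approval turnover, the public policy slip.

the informal approval dispute, the last-minute approval slip, the repeated budget reversal, the scope miscommunication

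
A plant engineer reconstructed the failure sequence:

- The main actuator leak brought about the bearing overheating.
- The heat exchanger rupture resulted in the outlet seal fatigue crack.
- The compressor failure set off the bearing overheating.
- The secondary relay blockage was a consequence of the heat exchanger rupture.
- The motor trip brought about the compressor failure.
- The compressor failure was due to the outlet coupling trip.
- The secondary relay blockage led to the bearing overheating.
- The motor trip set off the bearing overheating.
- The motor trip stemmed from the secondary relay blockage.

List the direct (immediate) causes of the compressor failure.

the motor trip, the outlet coupling trip

Upstream contributors include the heat exchanger rupture, the secondary relay blockage, but only the motor trip, the outlet coupling trip feed directly into the compressor failure.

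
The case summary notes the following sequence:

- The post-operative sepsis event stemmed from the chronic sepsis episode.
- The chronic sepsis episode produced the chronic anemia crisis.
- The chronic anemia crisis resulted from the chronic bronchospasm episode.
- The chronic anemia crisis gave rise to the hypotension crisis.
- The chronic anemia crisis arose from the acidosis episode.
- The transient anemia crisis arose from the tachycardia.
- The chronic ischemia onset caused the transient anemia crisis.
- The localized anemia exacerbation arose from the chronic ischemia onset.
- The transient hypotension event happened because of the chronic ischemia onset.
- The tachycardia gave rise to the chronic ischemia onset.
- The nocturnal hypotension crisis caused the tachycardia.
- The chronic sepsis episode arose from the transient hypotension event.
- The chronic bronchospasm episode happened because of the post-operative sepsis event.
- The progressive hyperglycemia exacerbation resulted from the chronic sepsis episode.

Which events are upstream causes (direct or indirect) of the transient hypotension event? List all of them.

the chronic ischemia onset, the nocturnal hypotension crisis, the tachycardia

Immediate cause of the transient hypotension event: the chronic ischemia onset.
Further upstream: the nocturnal hypotension crisis, the tachycardia.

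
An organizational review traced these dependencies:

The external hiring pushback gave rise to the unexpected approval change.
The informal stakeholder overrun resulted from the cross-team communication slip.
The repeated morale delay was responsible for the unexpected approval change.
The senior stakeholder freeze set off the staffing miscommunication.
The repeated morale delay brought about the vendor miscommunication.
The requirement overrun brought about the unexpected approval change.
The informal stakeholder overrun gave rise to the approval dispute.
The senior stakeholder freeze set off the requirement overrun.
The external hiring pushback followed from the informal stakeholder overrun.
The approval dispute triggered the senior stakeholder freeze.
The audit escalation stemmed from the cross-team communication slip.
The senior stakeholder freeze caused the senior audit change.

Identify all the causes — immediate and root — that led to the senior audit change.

the approval dispute, the cross-team communication slip, the informal stakeholder overrun, the senior stakeholder freeze

Immediate cause of the senior audit change: the senior stakeholder freeze.
Further upstream: the cross-team communication slip, the informal stakeholder overrun, the approval dispute.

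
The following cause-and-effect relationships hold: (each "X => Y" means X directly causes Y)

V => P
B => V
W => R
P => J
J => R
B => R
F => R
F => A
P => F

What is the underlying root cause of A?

Tracing upstream from A: A ← F ← P ← V ← B.
B has no stated cause, so it is the root.

B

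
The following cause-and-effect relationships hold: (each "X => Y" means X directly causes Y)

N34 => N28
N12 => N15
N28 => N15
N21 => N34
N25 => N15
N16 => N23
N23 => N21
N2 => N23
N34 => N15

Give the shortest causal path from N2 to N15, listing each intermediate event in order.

N2 → N23 → N21 → N34 → N15

N2 → N23
N23 → N21
N21 → N34
N34 → N15
Length: 4 steps.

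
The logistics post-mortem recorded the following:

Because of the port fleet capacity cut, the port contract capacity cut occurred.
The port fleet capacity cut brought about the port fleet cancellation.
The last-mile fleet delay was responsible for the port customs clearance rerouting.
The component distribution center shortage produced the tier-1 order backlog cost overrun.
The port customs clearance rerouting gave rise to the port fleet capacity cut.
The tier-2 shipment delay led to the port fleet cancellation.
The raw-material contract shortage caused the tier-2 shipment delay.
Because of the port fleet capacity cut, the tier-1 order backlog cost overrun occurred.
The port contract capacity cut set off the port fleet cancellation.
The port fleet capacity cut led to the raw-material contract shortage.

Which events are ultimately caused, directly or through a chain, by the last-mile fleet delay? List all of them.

the port contract capacity cut, the port customs clearance rerouting, the port fleet cancellation, the port fleet capacity cut, the raw-material contract shortage, the tier-1 order backlog cost overrun, the tier-2 shipment delay

Direct effects: the port customs clearance rerouting.
2 steps out: the port fleet capacity cut.
3 steps out: the port contract capacity cut, the raw-material contract shortage, the port fleet cancellation, the tier-1 order backlog cost overrun.
4 steps out: the tier-2 shipment delay.
Not reachable from it: the component distribution center shortage.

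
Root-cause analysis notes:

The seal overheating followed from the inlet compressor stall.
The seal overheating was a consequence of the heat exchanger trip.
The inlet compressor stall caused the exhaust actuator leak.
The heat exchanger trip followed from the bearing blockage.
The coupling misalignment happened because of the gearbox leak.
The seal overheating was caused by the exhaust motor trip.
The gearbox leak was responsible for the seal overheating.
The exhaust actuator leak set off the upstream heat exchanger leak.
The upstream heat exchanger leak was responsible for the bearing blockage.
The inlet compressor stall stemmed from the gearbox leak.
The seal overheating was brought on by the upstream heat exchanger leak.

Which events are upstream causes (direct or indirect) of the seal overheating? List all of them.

the bearing blockage, the exhaust actuator leak, the exhaust motor trip, the gearbox leak, the heat exchanger trip, the inlet compressor stall, the upstream heat exchanger leak

Immediate causes of the seal overheating: the gearbox leak, the inlet compressor stall, the upstream heat exchanger leak, the exhaust motor trip, the heat exchanger trip.
Further upstream: the exhaust actuator leak, the bearing blockage.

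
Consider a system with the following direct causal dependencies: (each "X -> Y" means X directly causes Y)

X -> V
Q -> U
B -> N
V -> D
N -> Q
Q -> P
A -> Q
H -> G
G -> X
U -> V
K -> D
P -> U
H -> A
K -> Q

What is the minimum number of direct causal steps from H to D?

4

Shortest chain: H → G → X → V → D.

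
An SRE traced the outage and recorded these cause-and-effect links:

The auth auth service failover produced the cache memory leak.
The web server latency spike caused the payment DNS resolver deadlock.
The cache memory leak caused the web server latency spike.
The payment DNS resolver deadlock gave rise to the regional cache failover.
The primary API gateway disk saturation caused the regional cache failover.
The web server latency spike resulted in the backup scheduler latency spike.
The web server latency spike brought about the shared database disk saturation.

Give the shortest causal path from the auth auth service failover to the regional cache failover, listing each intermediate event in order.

the auth auth service failover → the cache memory leak
the cache memory leak → the web server latency spike
the web server latency spike → the payment DNS resolver deadlock
the payment DNS resolver deadlock → the regional cache failover
Length: 4 steps.

the auth auth service failover → the cache memory leak → the web server latency spike → the payment DNS resolver deadlock → the regional cache failover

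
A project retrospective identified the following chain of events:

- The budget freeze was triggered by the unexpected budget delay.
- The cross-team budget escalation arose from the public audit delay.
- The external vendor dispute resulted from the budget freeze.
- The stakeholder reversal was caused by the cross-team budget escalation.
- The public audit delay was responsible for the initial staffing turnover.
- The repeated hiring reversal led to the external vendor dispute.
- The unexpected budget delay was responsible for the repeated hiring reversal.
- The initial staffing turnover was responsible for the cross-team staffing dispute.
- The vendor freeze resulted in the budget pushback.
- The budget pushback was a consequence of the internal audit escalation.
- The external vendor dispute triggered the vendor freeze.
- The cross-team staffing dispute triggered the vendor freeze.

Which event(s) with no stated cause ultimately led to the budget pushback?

Tracing upstream from the budget pushback: the budget pushback ← the vendor freeze ← the cross-team staffing dispute ← the initial staffing turnover ← the public audit delay.
A separate upstream branch: the budget pushback ← the vendor freeze ← the external vendor dispute ← the repeated hiring reversal ← the unexpected budget delay.
A separate upstream branch: the budget pushback ← the internal audit escalation.
Each of those chain origins has no stated cause.

the internal audit escalation, the public audit delay, the unexpected budget delay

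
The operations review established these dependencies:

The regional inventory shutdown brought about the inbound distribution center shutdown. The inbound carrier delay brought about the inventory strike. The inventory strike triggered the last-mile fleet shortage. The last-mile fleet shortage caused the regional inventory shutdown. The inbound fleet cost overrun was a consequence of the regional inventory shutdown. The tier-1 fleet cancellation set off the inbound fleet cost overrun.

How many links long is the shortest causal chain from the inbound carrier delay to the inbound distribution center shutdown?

Shortest chain: the inbound carrier delay → the inventory strike → the last-mile fleet shortage → the regional inventory shutdown → the inbound distribution center shutdown.

4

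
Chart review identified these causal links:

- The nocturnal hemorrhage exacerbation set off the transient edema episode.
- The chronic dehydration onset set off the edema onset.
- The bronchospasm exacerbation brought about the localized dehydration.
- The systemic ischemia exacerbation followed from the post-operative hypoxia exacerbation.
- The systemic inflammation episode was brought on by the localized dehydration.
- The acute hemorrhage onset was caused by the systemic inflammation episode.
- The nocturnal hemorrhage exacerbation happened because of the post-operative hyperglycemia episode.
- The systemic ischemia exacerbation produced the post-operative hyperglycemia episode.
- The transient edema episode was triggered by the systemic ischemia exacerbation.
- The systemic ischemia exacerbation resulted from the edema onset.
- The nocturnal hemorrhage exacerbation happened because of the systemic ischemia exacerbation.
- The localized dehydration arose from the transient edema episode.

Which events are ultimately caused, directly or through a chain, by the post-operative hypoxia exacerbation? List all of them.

Direct effects: the systemic ischemia exacerbation.
2 steps out: the post-operative hyperglycemia episode, the nocturnal hemorrhage exacerbation, the transient edema episode.
3 steps out: the localized dehydration.
4 steps out: the systemic inflammation episode.
5 steps out: the acute hemorrhage onset.
Not reachable from it: the chronic dehydration onset, the edema onset, the bronchospasm exacerbation.

the acute hemorrhage onset, the localized dehydration, the nocturnal hemorrhage exacerbation, the post-operative hyperglycemia episode, the systemic inflammation episode, the systemic ischemia exacerbation, the transient edema episode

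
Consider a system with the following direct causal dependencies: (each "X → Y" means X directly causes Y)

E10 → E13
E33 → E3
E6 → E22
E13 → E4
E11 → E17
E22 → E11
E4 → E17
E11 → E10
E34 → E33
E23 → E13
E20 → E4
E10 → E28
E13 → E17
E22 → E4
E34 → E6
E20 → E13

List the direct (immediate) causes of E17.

E11, E13, E4

Upstream contributors include E34, E6, E22, E10, E20, E23, but only E11, E13, E4 feed directly into E17.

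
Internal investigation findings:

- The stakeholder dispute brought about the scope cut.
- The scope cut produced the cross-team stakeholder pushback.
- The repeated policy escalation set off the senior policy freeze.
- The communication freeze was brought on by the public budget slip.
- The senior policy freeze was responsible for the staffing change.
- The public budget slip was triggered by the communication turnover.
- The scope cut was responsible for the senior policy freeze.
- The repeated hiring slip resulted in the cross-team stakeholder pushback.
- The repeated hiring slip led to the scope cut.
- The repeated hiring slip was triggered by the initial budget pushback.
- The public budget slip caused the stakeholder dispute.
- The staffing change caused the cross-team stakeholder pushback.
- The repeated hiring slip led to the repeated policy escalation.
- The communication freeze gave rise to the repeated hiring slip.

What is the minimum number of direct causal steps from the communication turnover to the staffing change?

Shortest chain: the communication turnover → the public budget slip → the stakeholder dispute → the scope cut → the senior policy freeze → the staffing change.

5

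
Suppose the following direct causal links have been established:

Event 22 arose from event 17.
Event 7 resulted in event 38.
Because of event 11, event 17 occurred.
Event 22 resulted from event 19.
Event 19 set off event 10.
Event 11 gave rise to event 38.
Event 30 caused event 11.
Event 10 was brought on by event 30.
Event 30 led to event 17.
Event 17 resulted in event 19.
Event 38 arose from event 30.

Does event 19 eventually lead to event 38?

No

Event 19 leads to event 10, event 22; event 38 is not among them.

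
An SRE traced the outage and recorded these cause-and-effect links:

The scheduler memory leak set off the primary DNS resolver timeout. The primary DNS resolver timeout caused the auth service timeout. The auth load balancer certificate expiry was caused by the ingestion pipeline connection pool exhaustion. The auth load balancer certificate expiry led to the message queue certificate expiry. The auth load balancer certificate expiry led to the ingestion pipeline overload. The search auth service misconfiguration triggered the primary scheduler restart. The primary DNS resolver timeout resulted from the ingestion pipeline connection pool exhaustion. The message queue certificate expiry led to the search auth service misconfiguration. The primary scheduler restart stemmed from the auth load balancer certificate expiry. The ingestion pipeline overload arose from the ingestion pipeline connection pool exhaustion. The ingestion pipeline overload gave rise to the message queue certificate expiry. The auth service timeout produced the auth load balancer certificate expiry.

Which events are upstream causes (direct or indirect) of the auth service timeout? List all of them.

Immediate cause of the auth service timeout: the primary DNS resolver timeout.
Further upstream: the ingestion pipeline connection pool exhaustion, the scheduler memory leak.

the ingestion pipeline connection pool exhaustion, the primary DNS resolver timeout, the scheduler memory leak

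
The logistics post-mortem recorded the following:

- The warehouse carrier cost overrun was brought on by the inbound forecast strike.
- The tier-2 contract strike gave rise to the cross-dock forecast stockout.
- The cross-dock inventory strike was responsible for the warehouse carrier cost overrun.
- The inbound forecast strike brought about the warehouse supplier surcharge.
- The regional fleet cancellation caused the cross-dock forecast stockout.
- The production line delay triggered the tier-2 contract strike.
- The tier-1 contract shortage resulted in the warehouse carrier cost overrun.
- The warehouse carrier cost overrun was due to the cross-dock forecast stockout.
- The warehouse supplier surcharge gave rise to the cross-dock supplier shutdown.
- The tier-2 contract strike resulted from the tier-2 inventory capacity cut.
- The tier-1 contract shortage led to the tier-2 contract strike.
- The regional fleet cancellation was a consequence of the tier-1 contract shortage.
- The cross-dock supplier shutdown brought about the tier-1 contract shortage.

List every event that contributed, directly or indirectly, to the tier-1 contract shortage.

the cross-dock supplier shutdown, the inbound forecast strike, the warehouse supplier surcharge

Immediate cause of the tier-1 contract shortage: the cross-dock supplier shutdown.
Further upstream: the inbound forecast strike, the warehouse supplier surcharge.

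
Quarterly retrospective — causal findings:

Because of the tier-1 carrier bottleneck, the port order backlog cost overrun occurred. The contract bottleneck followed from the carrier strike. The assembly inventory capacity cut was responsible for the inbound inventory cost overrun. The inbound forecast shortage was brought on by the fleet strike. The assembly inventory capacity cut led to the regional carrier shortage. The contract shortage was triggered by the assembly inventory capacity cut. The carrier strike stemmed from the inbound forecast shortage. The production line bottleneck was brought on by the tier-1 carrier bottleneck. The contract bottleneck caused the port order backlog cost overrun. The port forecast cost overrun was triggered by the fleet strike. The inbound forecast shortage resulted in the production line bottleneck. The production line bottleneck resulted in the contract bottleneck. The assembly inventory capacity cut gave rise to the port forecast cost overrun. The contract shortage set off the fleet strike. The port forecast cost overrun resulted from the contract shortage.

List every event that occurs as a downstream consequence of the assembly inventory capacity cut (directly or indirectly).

the carrier strike, the contract bottleneck, the contract shortage, the fleet strike, the inbound forecast shortage, the inbound inventory cost overrun, the port forecast cost overrun, the port order backlog cost overrun, the production line bottleneck, the regional carrier shortage

Direct effects: the regional carrier shortage, the contract shortage, the port forecast cost overrun, the inbound inventory cost overrun.
2 steps out: the fleet strike.
3 steps out: the inbound forecast shortage.
4 steps out: the carrier strike, the production line bottleneck.
5 steps out: the contract bottleneck.
6 steps out: the port order backlog cost overrun.
Not reachable from it: the tier-1 carrier bottleneck.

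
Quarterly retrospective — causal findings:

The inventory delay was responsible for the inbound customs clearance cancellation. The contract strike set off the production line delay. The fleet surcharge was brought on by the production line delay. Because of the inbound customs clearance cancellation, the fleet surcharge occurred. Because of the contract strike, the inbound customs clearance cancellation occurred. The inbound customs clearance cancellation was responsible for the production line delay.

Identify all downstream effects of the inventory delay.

Direct effects: the inbound customs clearance cancellation.
2 steps out: the production line delay, the fleet surcharge.
Not reachable from it: the contract strike.

the fleet surcharge, the inbound customs clearance cancellation, the production line delay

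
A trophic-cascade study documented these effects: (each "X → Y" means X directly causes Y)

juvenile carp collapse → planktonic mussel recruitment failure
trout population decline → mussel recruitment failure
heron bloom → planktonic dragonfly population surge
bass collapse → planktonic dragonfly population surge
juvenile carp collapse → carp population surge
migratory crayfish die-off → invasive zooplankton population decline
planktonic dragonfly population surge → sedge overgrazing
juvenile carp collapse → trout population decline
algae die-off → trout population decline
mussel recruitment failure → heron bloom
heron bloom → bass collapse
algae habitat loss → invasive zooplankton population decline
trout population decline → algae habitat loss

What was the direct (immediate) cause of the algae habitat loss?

Upstream contributors include the juvenile carp collapse, the algae die-off, but only the trout population decline feeds directly into the algae habitat loss.

the trout population decline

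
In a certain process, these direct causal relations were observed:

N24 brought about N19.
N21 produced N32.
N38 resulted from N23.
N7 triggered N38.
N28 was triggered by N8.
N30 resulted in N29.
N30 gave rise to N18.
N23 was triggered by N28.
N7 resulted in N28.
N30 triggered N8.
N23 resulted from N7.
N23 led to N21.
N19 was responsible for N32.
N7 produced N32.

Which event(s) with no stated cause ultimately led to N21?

Tracing upstream from N21: N21 ← N23 ← N28 ← N8 ← N30.
A separate upstream branch: N21 ← N23 ← N7.
Each of those chain origins has no stated cause.

N30, N7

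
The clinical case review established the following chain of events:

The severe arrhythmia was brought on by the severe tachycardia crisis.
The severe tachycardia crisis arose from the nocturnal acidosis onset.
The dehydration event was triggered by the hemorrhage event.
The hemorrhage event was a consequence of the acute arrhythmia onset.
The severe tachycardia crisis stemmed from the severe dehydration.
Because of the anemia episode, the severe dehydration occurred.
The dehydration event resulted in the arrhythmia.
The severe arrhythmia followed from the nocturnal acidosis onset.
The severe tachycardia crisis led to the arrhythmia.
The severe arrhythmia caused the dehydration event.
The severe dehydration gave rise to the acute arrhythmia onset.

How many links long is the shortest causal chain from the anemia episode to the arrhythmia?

3

Shortest chain: the anemia episode → the severe dehydration → the severe tachycardia crisis → the arrhythmia.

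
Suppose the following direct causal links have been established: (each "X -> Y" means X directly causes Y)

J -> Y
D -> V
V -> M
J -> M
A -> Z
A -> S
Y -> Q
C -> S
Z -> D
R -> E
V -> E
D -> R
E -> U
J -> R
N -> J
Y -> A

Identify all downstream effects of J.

A, D, E, M, Q, R, S, U, V, Y, Z

Direct effects: Y, R, M.
2 steps out: Q, A, E.
3 steps out: Z, S, U.
4 steps out: D.
5 steps out: V.
Not reachable from it: N, C.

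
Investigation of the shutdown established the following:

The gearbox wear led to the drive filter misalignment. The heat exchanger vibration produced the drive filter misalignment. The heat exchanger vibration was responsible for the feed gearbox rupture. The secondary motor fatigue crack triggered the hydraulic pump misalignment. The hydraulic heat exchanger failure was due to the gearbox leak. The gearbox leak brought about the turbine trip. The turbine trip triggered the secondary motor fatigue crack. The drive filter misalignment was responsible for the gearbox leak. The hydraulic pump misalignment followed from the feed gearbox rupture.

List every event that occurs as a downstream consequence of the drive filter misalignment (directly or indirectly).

the gearbox leak, the hydraulic heat exchanger failure, the hydraulic pump misalignment, the secondary motor fatigue crack, the turbine trip

Direct effects: the gearbox leak.
2 steps out: the hydraulic heat exchanger failure, the turbine trip.
3 steps out: the secondary motor fatigue crack.
4 steps out: the hydraulic pump misalignment.
Not reachable from it: the heat exchanger vibration, the feed gearbox rupture, the gearbox wear.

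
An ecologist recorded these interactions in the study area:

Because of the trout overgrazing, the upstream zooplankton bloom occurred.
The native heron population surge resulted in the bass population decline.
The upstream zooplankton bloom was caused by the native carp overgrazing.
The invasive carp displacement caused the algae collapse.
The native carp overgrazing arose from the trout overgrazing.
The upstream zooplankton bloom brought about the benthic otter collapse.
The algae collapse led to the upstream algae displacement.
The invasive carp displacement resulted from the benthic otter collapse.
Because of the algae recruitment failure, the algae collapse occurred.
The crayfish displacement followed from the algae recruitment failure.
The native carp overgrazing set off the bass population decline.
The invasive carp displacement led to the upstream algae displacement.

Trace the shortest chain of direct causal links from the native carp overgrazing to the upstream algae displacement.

the native carp overgrazing → the upstream zooplankton bloom
the upstream zooplankton bloom → the benthic otter collapse
the benthic otter collapse → the invasive carp displacement
the invasive carp displacement → the upstream algae displacement
Length: 4 steps.

the native carp overgrazing → the upstream zooplankton bloom → the benthic otter collapse → the invasive carp displacement → the upstream algae displacement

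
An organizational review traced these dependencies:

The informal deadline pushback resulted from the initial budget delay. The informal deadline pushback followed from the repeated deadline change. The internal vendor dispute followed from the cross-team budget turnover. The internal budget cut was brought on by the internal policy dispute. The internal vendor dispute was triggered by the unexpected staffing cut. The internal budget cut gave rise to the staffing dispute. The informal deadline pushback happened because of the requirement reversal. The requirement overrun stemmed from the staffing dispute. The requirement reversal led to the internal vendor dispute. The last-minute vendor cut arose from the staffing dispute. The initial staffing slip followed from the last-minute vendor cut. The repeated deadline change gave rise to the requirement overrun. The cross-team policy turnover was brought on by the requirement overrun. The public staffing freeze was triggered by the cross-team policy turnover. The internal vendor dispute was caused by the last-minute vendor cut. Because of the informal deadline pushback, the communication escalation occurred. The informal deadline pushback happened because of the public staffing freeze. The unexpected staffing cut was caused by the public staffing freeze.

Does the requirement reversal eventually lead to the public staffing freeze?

No

The requirement reversal leads to the internal vendor dispute, the informal deadline pushback, the communication escalation; the public staffing freeze is not among them.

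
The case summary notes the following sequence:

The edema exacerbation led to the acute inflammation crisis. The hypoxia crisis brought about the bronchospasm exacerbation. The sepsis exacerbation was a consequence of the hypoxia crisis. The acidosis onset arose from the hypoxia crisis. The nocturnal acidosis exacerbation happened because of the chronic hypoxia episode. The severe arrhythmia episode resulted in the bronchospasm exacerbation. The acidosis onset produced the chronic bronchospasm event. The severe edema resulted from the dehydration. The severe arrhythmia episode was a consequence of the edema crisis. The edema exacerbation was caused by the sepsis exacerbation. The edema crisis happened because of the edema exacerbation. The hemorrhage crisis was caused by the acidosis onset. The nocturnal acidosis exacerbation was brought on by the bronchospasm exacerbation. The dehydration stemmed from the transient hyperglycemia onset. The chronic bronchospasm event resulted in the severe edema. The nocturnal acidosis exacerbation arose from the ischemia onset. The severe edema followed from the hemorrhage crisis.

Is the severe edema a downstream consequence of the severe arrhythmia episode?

No

The severe arrhythmia episode leads to the bronchospasm exacerbation, the nocturnal acidosis exacerbation; the severe edema is not among them.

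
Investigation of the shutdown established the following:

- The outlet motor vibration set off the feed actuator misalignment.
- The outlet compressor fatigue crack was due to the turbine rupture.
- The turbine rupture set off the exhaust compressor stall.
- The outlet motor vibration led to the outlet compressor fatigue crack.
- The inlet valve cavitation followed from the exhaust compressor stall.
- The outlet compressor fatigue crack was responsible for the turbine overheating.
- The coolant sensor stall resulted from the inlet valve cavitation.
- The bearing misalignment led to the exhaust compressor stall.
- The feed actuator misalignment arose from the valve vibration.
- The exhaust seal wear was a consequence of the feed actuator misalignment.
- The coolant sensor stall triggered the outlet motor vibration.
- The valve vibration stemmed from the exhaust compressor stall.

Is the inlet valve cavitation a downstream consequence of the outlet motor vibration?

No

The outlet motor vibration leads to the feed actuator misalignment, the outlet compressor fatigue crack, the exhaust seal wear, the turbine overheating; the inlet valve cavitation is not among them.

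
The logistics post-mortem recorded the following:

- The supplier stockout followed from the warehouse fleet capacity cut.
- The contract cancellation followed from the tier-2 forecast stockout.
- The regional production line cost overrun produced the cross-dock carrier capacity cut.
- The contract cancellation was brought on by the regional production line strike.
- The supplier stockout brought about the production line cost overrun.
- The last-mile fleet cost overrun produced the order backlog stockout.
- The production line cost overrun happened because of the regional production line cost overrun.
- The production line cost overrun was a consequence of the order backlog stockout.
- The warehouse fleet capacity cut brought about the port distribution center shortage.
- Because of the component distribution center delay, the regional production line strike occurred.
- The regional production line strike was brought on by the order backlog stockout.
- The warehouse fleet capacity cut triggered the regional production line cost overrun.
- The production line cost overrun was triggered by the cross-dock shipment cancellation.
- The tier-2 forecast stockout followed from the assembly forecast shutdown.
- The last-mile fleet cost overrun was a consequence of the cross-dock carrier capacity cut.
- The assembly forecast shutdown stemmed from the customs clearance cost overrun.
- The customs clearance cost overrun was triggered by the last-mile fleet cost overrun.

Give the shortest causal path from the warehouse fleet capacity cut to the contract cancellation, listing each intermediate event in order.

the warehouse fleet capacity cut → the regional production line cost overrun
the regional production line cost overrun → the cross-dock carrier capacity cut
the cross-dock carrier capacity cut → the last-mile fleet cost overrun
the last-mile fleet cost overrun → the order backlog stockout
the order backlog stockout → the regional production line strike
the regional production line strike → the contract cancellation
Length: 6 steps.

the warehouse fleet capacity cut → the regional production line cost overrun → the cross-dock carrier capacity cut → the last-mile fleet cost overrun → the order backlog stockout → the regional production line strike → the contract cancellation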